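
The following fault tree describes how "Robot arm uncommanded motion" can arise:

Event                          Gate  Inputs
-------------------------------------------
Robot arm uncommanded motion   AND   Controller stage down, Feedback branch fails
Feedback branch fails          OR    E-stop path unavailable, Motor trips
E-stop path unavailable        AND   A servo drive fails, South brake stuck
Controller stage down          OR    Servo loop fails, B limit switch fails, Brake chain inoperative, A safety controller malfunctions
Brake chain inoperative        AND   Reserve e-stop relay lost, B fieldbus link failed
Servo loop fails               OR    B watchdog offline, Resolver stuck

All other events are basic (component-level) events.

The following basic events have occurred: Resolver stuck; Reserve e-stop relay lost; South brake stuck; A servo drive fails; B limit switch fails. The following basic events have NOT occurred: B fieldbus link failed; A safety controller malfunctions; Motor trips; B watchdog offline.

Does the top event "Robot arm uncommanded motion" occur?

Yes

Servo loop fails [OR]: B watchdog offline=not, Resolver stuck=occurs → at least one input occurs → occurs.
Brake chain inoperative [AND]: Reserve e-stop relay lost=occurs, B fieldbus link failed=not → not all inputs occur → does not occur.
Controller stage down [OR]: Servo loop fails=occurs, B limit switch fails=occurs, Brake chain inoperative=not, A safety controller malfunctions=not → at least one input occurs → occurs.
E-stop path unavailable [AND]: A servo drive fails=occurs, South brake stuck=occurs → all inputs occur → occurs.
Feedback branch fails [OR]: E-stop path unavailable=occurs, Motor trips=not → at least one input occurs → occurs.
Robot arm uncommanded motion [AND]: Controller stage down=occurs, Feedback branch fails=occurs → all inputs occur → occurs.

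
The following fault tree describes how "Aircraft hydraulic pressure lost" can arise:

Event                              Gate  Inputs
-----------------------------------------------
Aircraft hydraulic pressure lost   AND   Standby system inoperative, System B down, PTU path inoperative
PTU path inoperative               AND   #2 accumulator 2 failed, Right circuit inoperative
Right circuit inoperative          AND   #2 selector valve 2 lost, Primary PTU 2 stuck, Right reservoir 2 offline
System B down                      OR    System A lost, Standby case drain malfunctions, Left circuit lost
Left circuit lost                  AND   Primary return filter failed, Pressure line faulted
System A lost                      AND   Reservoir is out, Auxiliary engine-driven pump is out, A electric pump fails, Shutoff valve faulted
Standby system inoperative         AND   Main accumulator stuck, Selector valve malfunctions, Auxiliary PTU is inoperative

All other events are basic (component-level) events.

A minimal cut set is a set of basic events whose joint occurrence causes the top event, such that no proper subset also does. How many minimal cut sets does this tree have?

Standby system inoperative [AND]: one cut set from each child combined → 1 × 1 × 1 = 1 cut set(s).
System A lost [AND]: one cut set from each child combined → 1 × 1 × 1 × 1 = 1 cut set(s).
Left circuit lost [AND]: one cut set from each child combined → 1 × 1 = 1 cut set(s).
System B down [OR]: union of children's cut sets → 3 cut set(s).
Right circuit inoperative [AND]: one cut set from each child combined → 1 × 1 × 1 = 1 cut set(s).
PTU path inoperative [AND]: one cut set from each child combined → 1 × 1 = 1 cut set(s).
Aircraft hydraulic pressure lost [AND]: one cut set from each child combined → 1 × 3 × 1 = 3 cut set(s).
Minimal cut sets: {#2 accumulator 2 failed, #2 selector valve 2 lost, A electric pump fails, Auxiliary PTU is inoperative, Auxiliary engine-driven pump is out, Main accumulator stuck, Primary PTU 2 stuck, Reservoir is out, Right reservoir 2 offline, Selector valve malfunctions, Shutoff valve faulted}; {#2 accumulator 2 failed, #2 selector valve 2 lost, Auxiliary PTU is inoperative, Main accumulator stuck, Primary PTU 2 stuck, Right reservoir 2 offline, Selector valve malfunctions, Standby case drain malfunctions}; {#2 accumulator 2 failed, #2 selector valve 2 lost, Auxiliary PTU is inoperative, Main accumulator stuck, Pressure line faulted, Primary PTU 2 stuck, Primary return filter failed, Right reservoir 2 offline, Selector valve malfunctions}.

3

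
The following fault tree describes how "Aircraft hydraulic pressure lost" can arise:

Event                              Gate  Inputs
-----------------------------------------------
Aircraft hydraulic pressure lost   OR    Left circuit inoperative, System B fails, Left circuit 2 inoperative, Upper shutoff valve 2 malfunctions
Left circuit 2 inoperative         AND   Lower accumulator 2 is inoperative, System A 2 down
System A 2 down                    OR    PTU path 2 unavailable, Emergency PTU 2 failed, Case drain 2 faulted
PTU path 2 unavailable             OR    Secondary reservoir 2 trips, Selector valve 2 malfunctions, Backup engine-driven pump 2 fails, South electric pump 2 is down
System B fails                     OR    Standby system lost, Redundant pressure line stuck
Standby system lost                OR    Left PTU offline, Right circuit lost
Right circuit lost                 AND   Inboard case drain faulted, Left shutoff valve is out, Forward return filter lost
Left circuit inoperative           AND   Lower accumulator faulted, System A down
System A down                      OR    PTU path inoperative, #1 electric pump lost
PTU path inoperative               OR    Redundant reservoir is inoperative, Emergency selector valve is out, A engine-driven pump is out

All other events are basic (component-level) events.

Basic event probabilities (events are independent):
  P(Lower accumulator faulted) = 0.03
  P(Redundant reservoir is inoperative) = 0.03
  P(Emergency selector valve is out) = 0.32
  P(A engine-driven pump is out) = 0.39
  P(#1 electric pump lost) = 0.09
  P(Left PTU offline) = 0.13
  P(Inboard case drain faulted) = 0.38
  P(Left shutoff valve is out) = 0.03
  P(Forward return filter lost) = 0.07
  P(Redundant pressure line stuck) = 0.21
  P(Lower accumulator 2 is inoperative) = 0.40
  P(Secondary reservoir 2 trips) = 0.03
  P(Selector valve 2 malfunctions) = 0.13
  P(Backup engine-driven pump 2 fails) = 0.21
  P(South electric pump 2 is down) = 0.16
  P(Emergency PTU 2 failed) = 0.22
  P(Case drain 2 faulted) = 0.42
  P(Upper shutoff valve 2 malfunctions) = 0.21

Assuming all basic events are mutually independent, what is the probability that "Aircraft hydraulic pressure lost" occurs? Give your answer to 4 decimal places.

P(PTU path inoperative) [OR] = 1 − (1−0.03) × (1−0.32) × (1−0.39) = 0.597644
P(System A down) [OR] = 1 − (1−0.597644) × (1−0.09) = 0.633856
P(Left circuit inoperative) [AND] = 0.03 × 0.633856 = 0.019016
P(Right circuit lost) [AND] = 0.38 × 0.03 × 0.07 = 0.000798
P(Standby system lost) [OR] = 1 − (1−0.13) × (1−0.000798) = 0.130694
P(System B fails) [OR] = 1 − (1−0.130694) × (1−0.21) = 0.313248
P(PTU path 2 unavailable) [OR] = 1 − (1−0.03) × (1−0.13) × (1−0.21) × (1−0.16) = 0.439988
P(System A 2 down) [OR] = 1 − (1−0.439988) × (1−0.22) × (1−0.42) = 0.746651
P(Left circuit 2 inoperative) [AND] = 0.40 × 0.746651 = 0.298660
P(Aircraft hydraulic pressure lost) [OR] = 1 − (1−0.019016) × (1−0.313248) × (1−0.298660) × (1−0.21) = 0.626735
Rounded to 4 decimal places: P(Aircraft hydraulic pressure lost) ≈ 0.6267.

0.6267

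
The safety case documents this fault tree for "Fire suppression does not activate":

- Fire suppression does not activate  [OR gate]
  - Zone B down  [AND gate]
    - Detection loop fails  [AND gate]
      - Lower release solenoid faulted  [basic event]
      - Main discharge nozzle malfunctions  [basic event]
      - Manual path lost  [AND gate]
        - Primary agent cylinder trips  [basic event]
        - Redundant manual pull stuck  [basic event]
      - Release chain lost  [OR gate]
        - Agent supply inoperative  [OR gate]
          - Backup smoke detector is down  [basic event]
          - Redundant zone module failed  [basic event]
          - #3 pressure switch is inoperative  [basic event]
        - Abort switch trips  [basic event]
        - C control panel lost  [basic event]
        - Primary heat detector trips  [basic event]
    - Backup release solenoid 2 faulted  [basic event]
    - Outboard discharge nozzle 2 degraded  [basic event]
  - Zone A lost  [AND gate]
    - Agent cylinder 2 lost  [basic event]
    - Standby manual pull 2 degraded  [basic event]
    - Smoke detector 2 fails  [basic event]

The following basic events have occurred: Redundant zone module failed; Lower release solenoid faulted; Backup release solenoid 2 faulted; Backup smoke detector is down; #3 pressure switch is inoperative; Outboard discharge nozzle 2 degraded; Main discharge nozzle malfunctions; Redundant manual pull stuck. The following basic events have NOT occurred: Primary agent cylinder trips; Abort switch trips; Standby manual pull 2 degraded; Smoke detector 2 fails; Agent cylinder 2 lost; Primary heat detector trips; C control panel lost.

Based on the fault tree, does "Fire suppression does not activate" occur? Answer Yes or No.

Manual path lost [AND]: Primary agent cylinder trips=not, Redundant manual pull stuck=occurs → not all inputs occur → does not occur.
Agent supply inoperative [OR]: Backup smoke detector is down=occurs, Redundant zone module failed=occurs, #3 pressure switch is inoperative=occurs → at least one input occurs → occurs.
Release chain lost [OR]: Agent supply inoperative=occurs, Abort switch trips=not, C control panel lost=not, Primary heat detector trips=not → at least one input occurs → occurs.
Detection loop fails [AND]: Lower release solenoid faulted=occurs, Main discharge nozzle malfunctions=occurs, Manual path lost=not, Release chain lost=occurs → not all inputs occur → does not occur.
Zone B down [AND]: Detection loop fails=not, Backup release solenoid 2 faulted=occurs, Outboard discharge nozzle 2 degraded=occurs → not all inputs occur → does not occur.
Zone A lost [AND]: Agent cylinder 2 lost=not, Standby manual pull 2 degraded=not, Smoke detector 2 fails=not → not all inputs occur → does not occur.
Fire suppression does not activate [OR]: Zone B down=not, Zone A lost=not → no input occurs → does not occur.

No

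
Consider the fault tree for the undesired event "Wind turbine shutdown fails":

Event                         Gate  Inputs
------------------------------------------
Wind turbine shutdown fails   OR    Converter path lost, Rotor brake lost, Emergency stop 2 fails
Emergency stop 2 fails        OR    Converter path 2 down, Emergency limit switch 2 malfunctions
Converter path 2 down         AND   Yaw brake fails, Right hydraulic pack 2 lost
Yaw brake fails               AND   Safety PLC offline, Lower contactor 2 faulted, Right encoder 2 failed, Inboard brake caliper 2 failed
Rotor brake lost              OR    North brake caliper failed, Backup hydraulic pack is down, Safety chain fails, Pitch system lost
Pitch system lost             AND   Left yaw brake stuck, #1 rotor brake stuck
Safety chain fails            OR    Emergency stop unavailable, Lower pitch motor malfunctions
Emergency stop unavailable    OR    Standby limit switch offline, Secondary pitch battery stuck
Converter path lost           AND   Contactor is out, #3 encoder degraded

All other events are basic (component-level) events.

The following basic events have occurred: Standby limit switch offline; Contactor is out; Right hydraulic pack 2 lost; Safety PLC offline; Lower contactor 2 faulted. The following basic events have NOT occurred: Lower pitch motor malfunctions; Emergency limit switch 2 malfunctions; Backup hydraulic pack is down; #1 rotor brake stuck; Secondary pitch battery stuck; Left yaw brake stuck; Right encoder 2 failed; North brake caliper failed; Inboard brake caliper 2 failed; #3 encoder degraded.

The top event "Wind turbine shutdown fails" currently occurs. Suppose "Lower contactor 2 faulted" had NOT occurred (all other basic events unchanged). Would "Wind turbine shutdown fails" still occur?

Counterfactual: set "Lower contactor 2 faulted" to not occurred.
Converter path lost [AND]: Contactor is out=occurs, #3 encoder degraded=not → not all inputs occur → does not occur.
Emergency stop unavailable [OR]: Standby limit switch offline=occurs, Secondary pitch battery stuck=not → at least one input occurs → occurs.
Safety chain fails [OR]: Emergency stop unavailable=occurs, Lower pitch motor malfunctions=not → at least one input occurs → occurs.
Pitch system lost [AND]: Left yaw brake stuck=not, #1 rotor brake stuck=not → not all inputs occur → does not occur.
Rotor brake lost [OR]: North brake caliper failed=not, Backup hydraulic pack is down=not, Safety chain fails=occurs, Pitch system lost=not → at least one input occurs → occurs.
Yaw brake fails [AND]: Safety PLC offline=occurs, Lower contactor 2 faulted=not, Right encoder 2 failed=not, Inboard brake caliper 2 failed=not → not all inputs occur → does not occur.
Converter path 2 down [AND]: Yaw brake fails=not, Right hydraulic pack 2 lost=occurs → not all inputs occur → does not occur.
Emergency stop 2 fails [OR]: Converter path 2 down=not, Emergency limit switch 2 malfunctions=not → no input occurs → does not occur.
Wind turbine shutdown fails [OR]: Converter path lost=not, Rotor brake lost=occurs, Emergency stop 2 fails=not → at least one input occurs → occurs.

Yes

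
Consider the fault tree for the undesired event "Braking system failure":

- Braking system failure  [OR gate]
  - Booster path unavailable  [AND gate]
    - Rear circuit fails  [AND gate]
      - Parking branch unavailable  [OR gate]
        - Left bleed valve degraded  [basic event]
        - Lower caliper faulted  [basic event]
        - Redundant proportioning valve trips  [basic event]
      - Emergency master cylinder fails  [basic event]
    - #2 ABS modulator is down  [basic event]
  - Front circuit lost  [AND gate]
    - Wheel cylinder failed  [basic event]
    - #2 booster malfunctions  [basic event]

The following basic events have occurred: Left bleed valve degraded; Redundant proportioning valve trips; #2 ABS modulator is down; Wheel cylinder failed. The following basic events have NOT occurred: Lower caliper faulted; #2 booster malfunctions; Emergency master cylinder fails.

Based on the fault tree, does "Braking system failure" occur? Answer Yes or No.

Parking branch unavailable [OR]: Left bleed valve degraded=occurs, Lower caliper faulted=not, Redundant proportioning valve trips=occurs → at least one input occurs → occurs.
Rear circuit fails [AND]: Parking branch unavailable=occurs, Emergency master cylinder fails=not → not all inputs occur → does not occur.
Booster path unavailable [AND]: Rear circuit fails=not, #2 ABS modulator is down=occurs → not all inputs occur → does not occur.
Front circuit lost [AND]: Wheel cylinder failed=occurs, #2 booster malfunctions=not → not all inputs occur → does not occur.
Braking system failure [OR]: Booster path unavailable=not, Front circuit lost=not → no input occurs → does not occur.

No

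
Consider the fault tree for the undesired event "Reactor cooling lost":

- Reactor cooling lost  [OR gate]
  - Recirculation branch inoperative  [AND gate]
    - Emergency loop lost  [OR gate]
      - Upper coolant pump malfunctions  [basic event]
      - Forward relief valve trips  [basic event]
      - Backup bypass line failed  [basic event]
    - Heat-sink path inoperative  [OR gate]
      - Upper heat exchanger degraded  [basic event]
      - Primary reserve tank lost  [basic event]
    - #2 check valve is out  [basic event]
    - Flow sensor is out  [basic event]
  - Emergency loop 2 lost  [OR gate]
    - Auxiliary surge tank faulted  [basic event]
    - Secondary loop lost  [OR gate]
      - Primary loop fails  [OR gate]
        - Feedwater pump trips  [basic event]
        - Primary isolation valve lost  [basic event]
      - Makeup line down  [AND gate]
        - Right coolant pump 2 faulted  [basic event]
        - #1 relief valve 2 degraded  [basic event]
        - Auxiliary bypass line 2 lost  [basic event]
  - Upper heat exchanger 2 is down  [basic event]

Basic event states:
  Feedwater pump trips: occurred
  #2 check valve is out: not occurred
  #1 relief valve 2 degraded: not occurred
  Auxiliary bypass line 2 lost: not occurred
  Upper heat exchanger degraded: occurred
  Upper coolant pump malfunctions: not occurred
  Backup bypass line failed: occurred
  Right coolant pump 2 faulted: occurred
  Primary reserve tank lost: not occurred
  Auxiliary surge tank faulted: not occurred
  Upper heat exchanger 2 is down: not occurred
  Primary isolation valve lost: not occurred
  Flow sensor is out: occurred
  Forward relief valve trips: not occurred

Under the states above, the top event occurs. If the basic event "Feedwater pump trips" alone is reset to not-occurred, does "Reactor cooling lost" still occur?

No

Counterfactual: set "Feedwater pump trips" to not occurred.
Emergency loop lost [OR]: Upper coolant pump malfunctions=not, Forward relief valve trips=not, Backup bypass line failed=occurs → at least one input occurs → occurs.
Heat-sink path inoperative [OR]: Upper heat exchanger degraded=occurs, Primary reserve tank lost=not → at least one input occurs → occurs.
Recirculation branch inoperative [AND]: Emergency loop lost=occurs, Heat-sink path inoperative=occurs, #2 check valve is out=not, Flow sensor is out=occurs → not all inputs occur → does not occur.
Primary loop fails [OR]: Feedwater pump trips=not, Primary isolation valve lost=not → no input occurs → does not occur.
Makeup line down [AND]: Right coolant pump 2 faulted=occurs, #1 relief valve 2 degraded=not, Auxiliary bypass line 2 lost=not → not all inputs occur → does not occur.
Secondary loop lost [OR]: Primary loop fails=not, Makeup line down=not → no input occurs → does not occur.
Emergency loop 2 lost [OR]: Auxiliary surge tank faulted=not, Secondary loop lost=not → no input occurs → does not occur.
Reactor cooling lost [OR]: Recirculation branch inoperative=not, Emergency loop 2 lost=not, Upper heat exchanger 2 is down=not → no input occurs → does not occur.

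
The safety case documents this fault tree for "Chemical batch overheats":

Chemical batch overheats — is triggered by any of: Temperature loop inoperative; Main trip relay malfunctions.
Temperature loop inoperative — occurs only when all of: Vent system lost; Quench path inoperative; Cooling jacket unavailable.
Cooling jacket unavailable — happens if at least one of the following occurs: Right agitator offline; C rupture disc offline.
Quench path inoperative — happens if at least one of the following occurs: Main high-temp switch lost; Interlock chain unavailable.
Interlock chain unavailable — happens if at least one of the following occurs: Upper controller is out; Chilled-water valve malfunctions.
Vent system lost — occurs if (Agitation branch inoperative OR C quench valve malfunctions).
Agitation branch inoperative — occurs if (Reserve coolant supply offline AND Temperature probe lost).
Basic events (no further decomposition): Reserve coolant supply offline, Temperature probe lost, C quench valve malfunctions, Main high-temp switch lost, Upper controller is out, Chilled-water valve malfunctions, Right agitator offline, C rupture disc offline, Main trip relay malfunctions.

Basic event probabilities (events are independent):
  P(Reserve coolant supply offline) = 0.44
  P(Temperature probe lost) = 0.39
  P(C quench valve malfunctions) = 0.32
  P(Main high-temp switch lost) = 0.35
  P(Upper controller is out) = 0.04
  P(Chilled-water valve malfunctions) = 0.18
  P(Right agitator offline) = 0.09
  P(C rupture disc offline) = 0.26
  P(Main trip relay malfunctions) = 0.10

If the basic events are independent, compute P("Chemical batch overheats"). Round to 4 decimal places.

0.1627

P(Agitation branch inoperative) [AND] = 0.44 × 0.39 = 0.171600
P(Vent system lost) [OR] = 1 − (1−0.171600) × (1−0.32) = 0.436688
P(Interlock chain unavailable) [OR] = 1 − (1−0.04) × (1−0.18) = 0.212800
P(Quench path inoperative) [OR] = 1 − (1−0.35) × (1−0.212800) = 0.488320
P(Cooling jacket unavailable) [OR] = 1 − (1−0.09) × (1−0.26) = 0.326600
P(Temperature loop inoperative) [AND] = 0.436688 × 0.488320 × 0.326600 = 0.069645
P(Chemical batch overheats) [OR] = 1 − (1−0.069645) × (1−0.10) = 0.162681
Rounded to 4 decimal places: P(Chemical batch overheats) ≈ 0.1627.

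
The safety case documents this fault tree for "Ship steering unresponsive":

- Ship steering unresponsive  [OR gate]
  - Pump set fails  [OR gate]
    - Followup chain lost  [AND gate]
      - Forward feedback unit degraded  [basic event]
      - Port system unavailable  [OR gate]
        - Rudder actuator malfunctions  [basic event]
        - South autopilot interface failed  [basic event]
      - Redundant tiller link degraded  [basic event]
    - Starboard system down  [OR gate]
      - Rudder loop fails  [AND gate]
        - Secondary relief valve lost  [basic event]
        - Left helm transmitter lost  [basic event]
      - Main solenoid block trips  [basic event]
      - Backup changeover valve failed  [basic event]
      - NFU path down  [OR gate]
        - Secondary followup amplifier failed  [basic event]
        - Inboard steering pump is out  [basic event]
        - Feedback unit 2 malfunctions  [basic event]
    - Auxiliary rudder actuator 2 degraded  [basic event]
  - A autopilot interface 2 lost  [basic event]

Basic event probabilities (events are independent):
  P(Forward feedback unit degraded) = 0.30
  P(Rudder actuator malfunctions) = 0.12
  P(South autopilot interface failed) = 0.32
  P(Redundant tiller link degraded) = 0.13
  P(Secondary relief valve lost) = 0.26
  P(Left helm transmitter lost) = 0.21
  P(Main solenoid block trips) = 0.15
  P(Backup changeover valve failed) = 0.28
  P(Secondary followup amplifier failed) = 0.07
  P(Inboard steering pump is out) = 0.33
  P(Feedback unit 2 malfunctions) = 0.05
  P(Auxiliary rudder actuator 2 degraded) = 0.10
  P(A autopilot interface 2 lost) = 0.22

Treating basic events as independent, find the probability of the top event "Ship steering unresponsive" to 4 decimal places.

P(Port system unavailable) [OR] = 1 − (1−0.12) × (1−0.32) = 0.401600
P(Followup chain lost) [AND] = 0.30 × 0.401600 × 0.13 = 0.015662
P(Rudder loop fails) [AND] = 0.26 × 0.21 = 0.054600
P(NFU path down) [OR] = 1 − (1−0.07) × (1−0.33) × (1−0.05) = 0.408055
P(Starboard system down) [OR] = 1 − (1−0.054600) × (1−0.15) × (1−0.28) × (1−0.408055) = 0.657510
P(Pump set fails) [OR] = 1 − (1−0.015662) × (1−0.657510) × (1−0.10) = 0.696587
P(Ship steering unresponsive) [OR] = 1 − (1−0.696587) × (1−0.22) = 0.763338
Rounded to 4 decimal places: P(Ship steering unresponsive) ≈ 0.7633.

0.7633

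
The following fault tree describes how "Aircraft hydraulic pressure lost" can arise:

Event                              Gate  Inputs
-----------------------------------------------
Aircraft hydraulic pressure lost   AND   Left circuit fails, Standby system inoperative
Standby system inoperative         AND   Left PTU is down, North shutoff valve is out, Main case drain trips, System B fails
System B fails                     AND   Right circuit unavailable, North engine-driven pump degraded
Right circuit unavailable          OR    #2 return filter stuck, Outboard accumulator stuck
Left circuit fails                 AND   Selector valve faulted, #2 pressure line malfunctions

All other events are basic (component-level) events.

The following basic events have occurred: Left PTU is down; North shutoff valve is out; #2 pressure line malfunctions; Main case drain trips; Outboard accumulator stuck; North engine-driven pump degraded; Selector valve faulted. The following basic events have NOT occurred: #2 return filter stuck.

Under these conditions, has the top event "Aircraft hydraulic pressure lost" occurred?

Yes

Left circuit fails [AND]: Selector valve faulted=occurs, #2 pressure line malfunctions=occurs → all inputs occur → occurs.
Right circuit unavailable [OR]: #2 return filter stuck=not, Outboard accumulator stuck=occurs → at least one input occurs → occurs.
System B fails [AND]: Right circuit unavailable=occurs, North engine-driven pump degraded=occurs → all inputs occur → occurs.
Standby system inoperative [AND]: Left PTU is down=occurs, North shutoff valve is out=occurs, Main case drain trips=occurs, System B fails=occurs → all inputs occur → occurs.
Aircraft hydraulic pressure lost [AND]: Left circuit fails=occurs, Standby system inoperative=occurs → all inputs occur → occurs.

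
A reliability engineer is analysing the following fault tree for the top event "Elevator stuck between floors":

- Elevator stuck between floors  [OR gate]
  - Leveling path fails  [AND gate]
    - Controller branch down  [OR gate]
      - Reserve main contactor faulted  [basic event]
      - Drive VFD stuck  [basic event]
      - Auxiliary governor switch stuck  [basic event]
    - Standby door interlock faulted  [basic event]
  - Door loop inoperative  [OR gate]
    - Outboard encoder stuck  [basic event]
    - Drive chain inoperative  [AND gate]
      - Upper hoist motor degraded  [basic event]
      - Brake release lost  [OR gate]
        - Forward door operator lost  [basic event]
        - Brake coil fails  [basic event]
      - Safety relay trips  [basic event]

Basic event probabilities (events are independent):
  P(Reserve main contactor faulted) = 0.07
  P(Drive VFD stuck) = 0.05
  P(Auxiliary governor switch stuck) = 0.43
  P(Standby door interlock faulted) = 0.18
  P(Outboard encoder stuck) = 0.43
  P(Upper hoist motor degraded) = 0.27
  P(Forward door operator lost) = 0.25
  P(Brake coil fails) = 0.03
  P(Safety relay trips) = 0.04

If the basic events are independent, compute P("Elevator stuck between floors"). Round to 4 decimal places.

0.4825

P(Controller branch down) [OR] = 1 − (1−0.07) × (1−0.05) × (1−0.43) = 0.496405
P(Leveling path fails) [AND] = 0.496405 × 0.18 = 0.089353
P(Brake release lost) [OR] = 1 − (1−0.25) × (1−0.03) = 0.272500
P(Drive chain inoperative) [AND] = 0.27 × 0.272500 × 0.04 = 0.002943
P(Door loop inoperative) [OR] = 1 − (1−0.43) × (1−0.002943) = 0.431678
P(Elevator stuck between floors) [OR] = 1 − (1−0.089353) × (1−0.431678) = 0.482459
Rounded to 4 decimal places: P(Elevator stuck between floors) ≈ 0.4825.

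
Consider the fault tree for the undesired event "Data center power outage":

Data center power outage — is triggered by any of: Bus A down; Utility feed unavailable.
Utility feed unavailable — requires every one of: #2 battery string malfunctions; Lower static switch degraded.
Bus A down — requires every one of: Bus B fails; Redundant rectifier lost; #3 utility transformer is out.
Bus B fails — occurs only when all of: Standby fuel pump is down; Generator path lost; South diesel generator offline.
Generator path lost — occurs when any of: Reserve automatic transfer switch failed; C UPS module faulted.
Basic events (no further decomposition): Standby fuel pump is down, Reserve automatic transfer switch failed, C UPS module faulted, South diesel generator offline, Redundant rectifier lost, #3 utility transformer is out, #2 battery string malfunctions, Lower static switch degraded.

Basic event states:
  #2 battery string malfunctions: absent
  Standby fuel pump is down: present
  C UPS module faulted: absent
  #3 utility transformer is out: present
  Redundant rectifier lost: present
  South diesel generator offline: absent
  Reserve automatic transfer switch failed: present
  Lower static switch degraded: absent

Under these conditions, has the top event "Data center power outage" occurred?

Generator path lost [OR]: Reserve automatic transfer switch failed=occurs, C UPS module faulted=not → at least one input occurs → occurs.
Bus B fails [AND]: Standby fuel pump is down=occurs, Generator path lost=occurs, South diesel generator offline=not → not all inputs occur → does not occur.
Bus A down [AND]: Bus B fails=not, Redundant rectifier lost=occurs, #3 utility transformer is out=occurs → not all inputs occur → does not occur.
Utility feed unavailable [AND]: #2 battery string malfunctions=not, Lower static switch degraded=not → not all inputs occur → does not occur.
Data center power outage [OR]: Bus A down=not, Utility feed unavailable=not → no input occurs → does not occur.

No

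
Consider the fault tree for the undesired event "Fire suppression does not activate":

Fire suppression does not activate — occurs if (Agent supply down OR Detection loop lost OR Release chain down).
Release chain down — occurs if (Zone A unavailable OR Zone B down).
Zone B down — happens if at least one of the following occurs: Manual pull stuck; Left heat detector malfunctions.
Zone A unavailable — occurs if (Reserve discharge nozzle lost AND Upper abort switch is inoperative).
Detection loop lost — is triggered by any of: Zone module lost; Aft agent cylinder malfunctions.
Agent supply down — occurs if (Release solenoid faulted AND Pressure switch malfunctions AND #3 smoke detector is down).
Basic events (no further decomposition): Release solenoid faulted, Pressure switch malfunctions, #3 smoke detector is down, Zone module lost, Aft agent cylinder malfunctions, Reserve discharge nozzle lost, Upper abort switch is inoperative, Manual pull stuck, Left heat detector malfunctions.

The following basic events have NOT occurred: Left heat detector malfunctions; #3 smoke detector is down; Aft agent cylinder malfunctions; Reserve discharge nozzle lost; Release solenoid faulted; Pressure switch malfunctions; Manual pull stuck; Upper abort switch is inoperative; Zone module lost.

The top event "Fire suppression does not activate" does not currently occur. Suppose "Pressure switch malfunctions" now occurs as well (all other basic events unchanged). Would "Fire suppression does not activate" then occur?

No

Counterfactual: set "Pressure switch malfunctions" to occurred.
Agent supply down [AND]: Release solenoid faulted=not, Pressure switch malfunctions=occurs, #3 smoke detector is down=not → not all inputs occur → does not occur.
Detection loop lost [OR]: Zone module lost=not, Aft agent cylinder malfunctions=not → no input occurs → does not occur.
Zone A unavailable [AND]: Reserve discharge nozzle lost=not, Upper abort switch is inoperative=not → not all inputs occur → does not occur.
Zone B down [OR]: Manual pull stuck=not, Left heat detector malfunctions=not → no input occurs → does not occur.
Release chain down [OR]: Zone A unavailable=not, Zone B down=not → no input occurs → does not occur.
Fire suppression does not activate [OR]: Agent supply down=not, Detection loop lost=not, Release chain down=not → no input occurs → does not occur.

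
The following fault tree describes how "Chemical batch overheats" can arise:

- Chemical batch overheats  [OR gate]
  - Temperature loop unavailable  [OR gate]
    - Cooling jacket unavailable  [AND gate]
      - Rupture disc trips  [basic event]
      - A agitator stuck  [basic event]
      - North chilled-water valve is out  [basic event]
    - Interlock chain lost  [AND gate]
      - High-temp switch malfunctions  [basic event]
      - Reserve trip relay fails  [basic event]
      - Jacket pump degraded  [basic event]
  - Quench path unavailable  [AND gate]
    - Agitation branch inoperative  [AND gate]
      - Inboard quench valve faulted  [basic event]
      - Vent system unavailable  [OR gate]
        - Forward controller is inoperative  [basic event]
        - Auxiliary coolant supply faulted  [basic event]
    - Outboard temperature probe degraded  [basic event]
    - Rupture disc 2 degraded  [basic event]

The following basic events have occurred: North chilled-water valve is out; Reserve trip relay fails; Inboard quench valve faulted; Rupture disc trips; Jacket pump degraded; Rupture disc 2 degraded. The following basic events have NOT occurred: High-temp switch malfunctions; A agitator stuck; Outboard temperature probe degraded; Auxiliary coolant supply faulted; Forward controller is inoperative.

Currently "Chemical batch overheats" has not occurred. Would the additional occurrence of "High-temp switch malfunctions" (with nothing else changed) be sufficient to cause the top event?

Yes

Counterfactual: set "High-temp switch malfunctions" to occurred.
Cooling jacket unavailable [AND]: Rupture disc trips=occurs, A agitator stuck=not, North chilled-water valve is out=occurs → not all inputs occur → does not occur.
Interlock chain lost [AND]: High-temp switch malfunctions=occurs, Reserve trip relay fails=occurs, Jacket pump degraded=occurs → all inputs occur → occurs.
Temperature loop unavailable [OR]: Cooling jacket unavailable=not, Interlock chain lost=occurs → at least one input occurs → occurs.
Vent system unavailable [OR]: Forward controller is inoperative=not, Auxiliary coolant supply faulted=not → no input occurs → does not occur.
Agitation branch inoperative [AND]: Inboard quench valve faulted=occurs, Vent system unavailable=not → not all inputs occur → does not occur.
Quench path unavailable [AND]: Agitation branch inoperative=not, Outboard temperature probe degraded=not, Rupture disc 2 degraded=occurs → not all inputs occur → does not occur.
Chemical batch overheats [OR]: Temperature loop unavailable=occurs, Quench path unavailable=not → at least one input occurs → occurs.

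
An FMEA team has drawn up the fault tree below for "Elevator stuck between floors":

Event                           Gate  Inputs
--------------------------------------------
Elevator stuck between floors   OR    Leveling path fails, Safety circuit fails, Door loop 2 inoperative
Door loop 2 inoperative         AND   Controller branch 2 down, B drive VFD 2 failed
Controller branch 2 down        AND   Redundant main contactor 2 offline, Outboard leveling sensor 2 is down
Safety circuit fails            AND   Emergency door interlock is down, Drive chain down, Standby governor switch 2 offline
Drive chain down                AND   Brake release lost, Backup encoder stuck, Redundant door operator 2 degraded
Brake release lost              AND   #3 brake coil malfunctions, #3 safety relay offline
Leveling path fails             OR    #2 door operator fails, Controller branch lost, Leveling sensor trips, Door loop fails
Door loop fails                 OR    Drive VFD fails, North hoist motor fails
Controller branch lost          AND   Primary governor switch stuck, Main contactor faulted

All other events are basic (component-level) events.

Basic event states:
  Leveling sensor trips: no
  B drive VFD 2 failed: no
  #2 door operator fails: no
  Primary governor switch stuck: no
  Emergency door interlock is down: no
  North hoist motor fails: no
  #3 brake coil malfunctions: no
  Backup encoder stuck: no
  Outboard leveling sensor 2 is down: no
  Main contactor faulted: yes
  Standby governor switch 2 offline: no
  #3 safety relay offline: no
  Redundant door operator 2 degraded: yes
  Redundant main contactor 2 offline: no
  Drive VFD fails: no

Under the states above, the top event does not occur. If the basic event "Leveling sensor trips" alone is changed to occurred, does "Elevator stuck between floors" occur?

Counterfactual: set "Leveling sensor trips" to occurred.
Controller branch lost [AND]: Primary governor switch stuck=not, Main contactor faulted=occurs → not all inputs occur → does not occur.
Door loop fails [OR]: Drive VFD fails=not, North hoist motor fails=not → no input occurs → does not occur.
Leveling path fails [OR]: #2 door operator fails=not, Controller branch lost=not, Leveling sensor trips=occurs, Door loop fails=not → at least one input occurs → occurs.
Brake release lost [AND]: #3 brake coil malfunctions=not, #3 safety relay offline=not → not all inputs occur → does not occur.
Drive chain down [AND]: Brake release lost=not, Backup encoder stuck=not, Redundant door operator 2 degraded=occurs → not all inputs occur → does not occur.
Safety circuit fails [AND]: Emergency door interlock is down=not, Drive chain down=not, Standby governor switch 2 offline=not → not all inputs occur → does not occur.
Controller branch 2 down [AND]: Redundant main contactor 2 offline=not, Outboard leveling sensor 2 is down=not → not all inputs occur → does not occur.
Door loop 2 inoperative [AND]: Controller branch 2 down=not, B drive VFD 2 failed=not → not all inputs occur → does not occur.
Elevator stuck between floors [OR]: Leveling path fails=occurs, Safety circuit fails=not, Door loop 2 inoperative=not → at least one input occurs → occurs.

Yes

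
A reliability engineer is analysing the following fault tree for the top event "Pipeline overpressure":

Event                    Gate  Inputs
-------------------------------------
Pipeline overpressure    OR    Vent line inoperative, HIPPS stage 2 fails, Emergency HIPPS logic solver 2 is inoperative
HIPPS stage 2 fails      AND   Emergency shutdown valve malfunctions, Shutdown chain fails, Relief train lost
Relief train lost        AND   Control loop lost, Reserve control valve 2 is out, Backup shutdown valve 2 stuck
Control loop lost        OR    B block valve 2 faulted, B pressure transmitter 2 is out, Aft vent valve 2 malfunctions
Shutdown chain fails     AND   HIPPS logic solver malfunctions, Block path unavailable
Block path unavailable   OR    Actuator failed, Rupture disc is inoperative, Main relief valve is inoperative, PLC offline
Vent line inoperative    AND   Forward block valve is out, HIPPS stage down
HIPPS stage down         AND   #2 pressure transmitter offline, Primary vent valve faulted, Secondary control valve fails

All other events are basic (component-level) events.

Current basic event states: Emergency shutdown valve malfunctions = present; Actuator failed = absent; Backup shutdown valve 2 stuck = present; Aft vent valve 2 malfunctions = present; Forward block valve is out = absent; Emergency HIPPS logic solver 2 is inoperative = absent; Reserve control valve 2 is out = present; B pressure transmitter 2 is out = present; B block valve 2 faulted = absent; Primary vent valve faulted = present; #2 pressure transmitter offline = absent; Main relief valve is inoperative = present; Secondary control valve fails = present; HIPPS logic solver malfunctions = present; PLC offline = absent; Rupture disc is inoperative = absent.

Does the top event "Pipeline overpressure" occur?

HIPPS stage down [AND]: #2 pressure transmitter offline=not, Primary vent valve faulted=occurs, Secondary control valve fails=occurs → not all inputs occur → does not occur.
Vent line inoperative [AND]: Forward block valve is out=not, HIPPS stage down=not → not all inputs occur → does not occur.
Block path unavailable [OR]: Actuator failed=not, Rupture disc is inoperative=not, Main relief valve is inoperative=occurs, PLC offline=not → at least one input occurs → occurs.
Shutdown chain fails [AND]: HIPPS logic solver malfunctions=occurs, Block path unavailable=occurs → all inputs occur → occurs.
Control loop lost [OR]: B block valve 2 faulted=not, B pressure transmitter 2 is out=occurs, Aft vent valve 2 malfunctions=occurs → at least one input occurs → occurs.
Relief train lost [AND]: Control loop lost=occurs, Reserve control valve 2 is out=occurs, Backup shutdown valve 2 stuck=occurs → all inputs occur → occurs.
HIPPS stage 2 fails [AND]: Emergency shutdown valve malfunctions=occurs, Shutdown chain fails=occurs, Relief train lost=occurs → all inputs occur → occurs.
Pipeline overpressure [OR]: Vent line inoperative=not, HIPPS stage 2 fails=occurs, Emergency HIPPS logic solver 2 is inoperative=not → at least one input occurs → occurs.

Yes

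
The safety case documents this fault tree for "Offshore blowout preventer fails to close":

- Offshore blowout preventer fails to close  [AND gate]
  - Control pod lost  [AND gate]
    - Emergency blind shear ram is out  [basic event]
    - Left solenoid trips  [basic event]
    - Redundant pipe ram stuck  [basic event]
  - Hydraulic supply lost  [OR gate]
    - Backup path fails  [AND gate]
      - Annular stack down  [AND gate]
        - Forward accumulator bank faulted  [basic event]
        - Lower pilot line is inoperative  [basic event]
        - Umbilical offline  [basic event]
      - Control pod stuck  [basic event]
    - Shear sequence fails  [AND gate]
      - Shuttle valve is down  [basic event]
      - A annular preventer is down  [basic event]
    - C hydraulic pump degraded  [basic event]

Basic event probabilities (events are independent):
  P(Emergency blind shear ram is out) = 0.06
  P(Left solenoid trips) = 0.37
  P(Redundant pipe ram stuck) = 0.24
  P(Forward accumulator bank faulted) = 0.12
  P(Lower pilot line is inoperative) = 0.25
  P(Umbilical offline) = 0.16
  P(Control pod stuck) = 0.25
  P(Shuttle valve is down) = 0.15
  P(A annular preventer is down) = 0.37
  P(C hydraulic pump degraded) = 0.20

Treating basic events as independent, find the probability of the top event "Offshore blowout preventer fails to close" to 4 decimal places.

P(Control pod lost) [AND] = 0.06 × 0.37 × 0.24 = 0.005328
P(Annular stack down) [AND] = 0.12 × 0.25 × 0.16 = 0.004800
P(Backup path fails) [AND] = 0.004800 × 0.25 = 0.001200
P(Shear sequence fails) [AND] = 0.15 × 0.37 = 0.055500
P(Hydraulic supply lost) [OR] = 1 − (1−0.001200) × (1−0.055500) × (1−0.20) = 0.245307
P(Offshore blowout preventer fails to close) [AND] = 0.005328 × 0.245307 = 0.001307
Rounded to 4 decimal places: P(Offshore blowout preventer fails to close) ≈ 0.0013.

0.0013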